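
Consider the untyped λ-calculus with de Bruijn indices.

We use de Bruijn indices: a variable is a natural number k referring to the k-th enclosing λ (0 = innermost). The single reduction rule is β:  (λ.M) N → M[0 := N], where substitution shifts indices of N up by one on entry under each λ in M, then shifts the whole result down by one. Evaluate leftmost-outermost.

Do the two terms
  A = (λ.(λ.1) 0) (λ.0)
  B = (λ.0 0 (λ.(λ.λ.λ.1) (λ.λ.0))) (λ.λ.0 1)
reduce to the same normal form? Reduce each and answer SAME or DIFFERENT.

Answer: DIFFERENT — A ⇓ λ.0, B ⇓ λ.λ.1

Reduction:
Term A:
  start: (λ.(λ.1) 0) (λ.0)
  step 1: (λ.λ.0) (λ.0)
  step 2: λ.0

Term B:
  start: (λ.0 0 (λ.(λ.λ.λ.1) (λ.λ.0))) (λ.λ.0 1)
  step 1: (λ.λ.0 1) (λ.λ.0 1) (λ.(λ.λ.λ.1) (λ.λ.0))
  step 2: (λ.0 (λ.λ.0 1)) (λ.(λ.λ.λ.1) (λ.λ.0))
  step 3: (λ.(λ.λ.λ.1) (λ.λ.0)) (λ.λ.0 1)
  step 4: (λ.λ.λ.1) (λ.λ.0)
  step 5: λ.λ.1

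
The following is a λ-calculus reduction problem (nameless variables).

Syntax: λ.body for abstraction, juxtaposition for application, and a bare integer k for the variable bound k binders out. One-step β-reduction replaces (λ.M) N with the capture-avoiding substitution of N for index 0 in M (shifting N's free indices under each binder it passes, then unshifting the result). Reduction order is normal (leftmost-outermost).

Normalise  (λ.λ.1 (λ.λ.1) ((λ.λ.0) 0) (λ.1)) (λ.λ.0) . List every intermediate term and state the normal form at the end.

  start: (λ.λ.1 (λ.λ.1) ((λ.λ.0) 0) (λ.1)) (λ.λ.0)
  →1  λ.(λ.λ.0) (λ.λ.1) ((λ.λ.0) 0) (λ.1)
  →2  λ.(λ.0) ((λ.λ.0) 0) (λ.1)
  →3  λ.(λ.λ.0) 0 (λ.1)
  →4  λ.(λ.0) (λ.1)
  →5  λ.λ.1

Answer: normal form = λ.λ.1  (in 5 steps)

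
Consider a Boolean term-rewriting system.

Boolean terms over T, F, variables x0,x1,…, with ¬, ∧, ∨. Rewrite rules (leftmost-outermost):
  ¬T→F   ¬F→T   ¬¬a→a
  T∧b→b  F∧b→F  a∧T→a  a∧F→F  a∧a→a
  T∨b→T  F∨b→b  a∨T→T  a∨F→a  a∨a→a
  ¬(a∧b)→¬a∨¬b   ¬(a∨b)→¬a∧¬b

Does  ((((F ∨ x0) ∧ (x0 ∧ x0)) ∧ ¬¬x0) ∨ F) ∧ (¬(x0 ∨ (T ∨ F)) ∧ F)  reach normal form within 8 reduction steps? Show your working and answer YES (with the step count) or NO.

  start: ((((F ∨ x0) ∧ (x0 ∧ x0)) ∧ ¬¬x0) ∨ F) ∧ (¬(x0 ∨ (T ∨ F)) ∧ F)
  →1  (((F ∨ x0) ∧ (x0 ∧ x0)) ∧ ¬¬x0) ∧ (¬(x0 ∨ (T ∨ F)) ∧ F)
  →2  ((x0 ∧ (x0 ∧ x0)) ∧ ¬¬x0) ∧ (¬(x0 ∨ (T ∨ F)) ∧ F)
  →3  ((x0 ∧ x0) ∧ ¬¬x0) ∧ (¬(x0 ∨ (T ∨ F)) ∧ F)
  →4  (x0 ∧ ¬¬x0) ∧ (¬(x0 ∨ (T ∨ F)) ∧ F)
  →5  (x0 ∧ x0) ∧ (¬(x0 ∨ (T ∨ F)) ∧ F)
  →6  x0 ∧ (¬(x0 ∨ (T ∨ F)) ∧ F)
  →7  x0 ∧ F
  →8  F

Answer: YES — reaches normal form F in 8 ≤ 8 steps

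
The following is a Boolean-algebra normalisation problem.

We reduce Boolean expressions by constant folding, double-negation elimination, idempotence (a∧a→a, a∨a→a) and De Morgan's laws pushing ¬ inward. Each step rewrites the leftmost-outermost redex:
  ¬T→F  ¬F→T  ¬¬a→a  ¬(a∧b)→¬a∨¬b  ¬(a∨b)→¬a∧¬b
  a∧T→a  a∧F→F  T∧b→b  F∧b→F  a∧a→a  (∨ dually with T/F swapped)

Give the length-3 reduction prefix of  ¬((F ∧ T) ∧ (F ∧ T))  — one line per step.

Answer: after 3 steps: ¬F ∨ ¬T

Working:
  start: ¬((F ∧ T) ∧ (F ∧ T))
  [1] ¬(F ∧ T) ∨ ¬(F ∧ T)
  [2] ¬(F ∧ T)
  [3] ¬F ∨ ¬T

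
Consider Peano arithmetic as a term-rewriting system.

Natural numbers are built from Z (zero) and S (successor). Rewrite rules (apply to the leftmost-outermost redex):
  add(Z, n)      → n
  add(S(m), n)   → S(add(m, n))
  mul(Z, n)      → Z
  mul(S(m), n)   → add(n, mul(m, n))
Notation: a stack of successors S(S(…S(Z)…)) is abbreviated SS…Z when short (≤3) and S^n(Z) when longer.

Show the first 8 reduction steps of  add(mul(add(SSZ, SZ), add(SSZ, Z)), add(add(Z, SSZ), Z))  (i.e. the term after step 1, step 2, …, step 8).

Answer: after 8 steps: S(S(add(add(add(Z, Z), mul(add(SZ, SZ), add(SSZ, Z))), add(add(Z, SSZ), Z))))

Reduction:
  start: add(mul(add(SSZ, SZ), add(SSZ, Z)), add(add(Z, SSZ), Z))
  →1  add(mul(S(add(SZ, SZ)), add(SSZ, Z)), add(add(Z, SSZ), Z))
  →2  add(add(add(SSZ, Z), mul(add(SZ, SZ), add(SSZ, Z))), add(add(Z, SSZ), Z))
  →3  add(add(S(add(SZ, Z)), mul(add(SZ, SZ), add(SSZ, Z))), add(add(Z, SSZ), Z))
  →4  add(S(add(add(SZ, Z), mul(add(SZ, SZ), add(SSZ, Z)))), add(add(Z, SSZ), Z))
  →5  S(add(add(add(SZ, Z), mul(add(SZ, SZ), add(SSZ, Z))), add(add(Z, SSZ), Z)))
  →6  S(add(add(S(add(Z, Z)), mul(add(SZ, SZ), add(SSZ, Z))), add(add(Z, SSZ), Z)))
  →7  S(add(S(add(add(Z, Z), mul(add(SZ, SZ), add(SSZ, Z)))), add(add(Z, SSZ), Z)))
  →8  S(S(add(add(add(Z, Z), mul(add(SZ, SZ), add(SSZ, Z))), add(add(Z, SSZ), Z))))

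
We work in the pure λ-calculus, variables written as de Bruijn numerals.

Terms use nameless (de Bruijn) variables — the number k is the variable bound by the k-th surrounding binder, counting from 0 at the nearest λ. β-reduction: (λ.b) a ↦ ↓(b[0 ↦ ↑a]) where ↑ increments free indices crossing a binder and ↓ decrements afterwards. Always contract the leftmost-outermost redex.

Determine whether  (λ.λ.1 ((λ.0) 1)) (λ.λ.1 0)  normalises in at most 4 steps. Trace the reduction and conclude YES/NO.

Answer: YES — reaches normal form λ.λ.λ.1 0 in 4 ≤ 4 steps

Working:
  start: (λ.λ.1 ((λ.0) 1)) (λ.λ.1 0)
  [1] λ.(λ.λ.1 0) ((λ.0) (λ.λ.1 0))
  [2] λ.λ.(λ.0) (λ.λ.1 0) 0
  [3] λ.λ.(λ.λ.1 0) 0
  [4] λ.λ.λ.1 0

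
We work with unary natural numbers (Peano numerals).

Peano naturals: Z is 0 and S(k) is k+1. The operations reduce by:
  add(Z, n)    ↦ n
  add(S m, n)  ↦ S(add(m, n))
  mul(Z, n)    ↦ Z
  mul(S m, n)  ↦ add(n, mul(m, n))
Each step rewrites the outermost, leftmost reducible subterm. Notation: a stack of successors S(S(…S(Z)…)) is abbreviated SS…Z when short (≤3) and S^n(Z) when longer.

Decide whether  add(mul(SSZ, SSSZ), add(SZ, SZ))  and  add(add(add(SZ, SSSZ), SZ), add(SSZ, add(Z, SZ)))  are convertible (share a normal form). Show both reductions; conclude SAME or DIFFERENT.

Answer: SAME — A ⇓ S^8(Z), B ⇓ S^8(Z)

Derivation:
Term A:
  start: add(mul(SSZ, SSSZ), add(SZ, SZ))
  step 1: add(add(SSSZ, mul(SZ, SSSZ)), add(SZ, SZ))
  step 2: add(S(add(SSZ, mul(SZ, SSSZ))), add(SZ, SZ))
  step 3: S(add(add(SSZ, mul(SZ, SSSZ)), add(SZ, SZ)))
  step 4: S(add(S(add(SZ, mul(SZ, SSSZ))), add(SZ, SZ)))
  step 5: S(S(add(add(SZ, mul(SZ, SSSZ)), add(SZ, SZ))))
  step 6: S(S(add(S(add(Z, mul(SZ, SSSZ))), add(SZ, SZ))))
  step 7: S(S(S(add(add(Z, mul(SZ, SSSZ)), add(SZ, SZ)))))
  step 8: S(S(S(add(mul(SZ, SSSZ), add(SZ, SZ)))))
  step 9: S(S(S(add(add(SSSZ, mul(Z, SSSZ)), add(SZ, SZ)))))
  step 10: S(S(S(add(S(add(SSZ, mul(Z, SSSZ))), add(SZ, SZ)))))
  step 11: S(S(S(S(add(add(SSZ, mul(Z, SSSZ)), add(SZ, SZ))))))
  step 12: S(S(S(S(add(S(add(SZ, mul(Z, SSSZ))), add(SZ, SZ))))))
  step 13: S(S(S(S(S(add(add(SZ, mul(Z, SSSZ)), add(SZ, SZ)))))))
  step 14: S(S(S(S(S(add(S(add(Z, mul(Z, SSSZ))), add(SZ, SZ)))))))
  step 15: S(S(S(S(S(S(add(add(Z, mul(Z, SSSZ)), add(SZ, SZ))))))))
  step 16: S(S(S(S(S(S(add(mul(Z, SSSZ), add(SZ, SZ))))))))
  step 17: S(S(S(S(S(S(add(Z, add(SZ, SZ))))))))
  step 18: S(S(S(S(S(S(add(SZ, SZ)))))))
  step 19: S(S(S(S(S(S(S(add(Z, SZ))))))))
  step 20: S^8(Z)

Term B:
  start: add(add(add(SZ, SSSZ), SZ), add(SSZ, add(Z, SZ)))
  step 1: add(add(S(add(Z, SSSZ)), SZ), add(SSZ, add(Z, SZ)))
  step 2: add(S(add(add(Z, SSSZ), SZ)), add(SSZ, add(Z, SZ)))
  step 3: S(add(add(add(Z, SSSZ), SZ), add(SSZ, add(Z, SZ))))
  step 4: S(add(add(SSSZ, SZ), add(SSZ, add(Z, SZ))))
  step 5: S(add(S(add(SSZ, SZ)), add(SSZ, add(Z, SZ))))
  step 6: S(S(add(add(SSZ, SZ), add(SSZ, add(Z, SZ)))))
  step 7: S(S(add(S(add(SZ, SZ)), add(SSZ, add(Z, SZ)))))
  step 8: S(S(S(add(add(SZ, SZ), add(SSZ, add(Z, SZ))))))
  step 9: S(S(S(add(S(add(Z, SZ)), add(SSZ, add(Z, SZ))))))
  step 10: S(S(S(S(add(add(Z, SZ), add(SSZ, add(Z, SZ)))))))
  step 11: S(S(S(S(add(SZ, add(SSZ, add(Z, SZ)))))))
  step 12: S(S(S(S(S(add(Z, add(SSZ, add(Z, SZ))))))))
  step 13: S(S(S(S(S(add(SSZ, add(Z, SZ)))))))
  step 14: S(S(S(S(S(S(add(SZ, add(Z, SZ))))))))
  step 15: S(S(S(S(S(S(S(add(Z, add(Z, SZ)))))))))
  step 16: S(S(S(S(S(S(S(add(Z, SZ))))))))
  step 17: S^8(Z)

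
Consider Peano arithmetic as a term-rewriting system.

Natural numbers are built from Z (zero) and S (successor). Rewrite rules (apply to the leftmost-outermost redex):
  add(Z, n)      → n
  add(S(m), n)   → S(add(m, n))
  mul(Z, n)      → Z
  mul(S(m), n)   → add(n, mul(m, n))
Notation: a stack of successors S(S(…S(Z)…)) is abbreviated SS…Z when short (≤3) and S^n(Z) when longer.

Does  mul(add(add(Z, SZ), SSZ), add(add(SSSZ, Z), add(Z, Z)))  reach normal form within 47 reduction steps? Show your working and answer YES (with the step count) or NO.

  start: mul(add(add(Z, SZ), SSZ), add(add(SSSZ, Z), add(Z, Z)))
  step 1: mul(add(SZ, SSZ), add(add(SSSZ, Z), add(Z, Z)))
  step 2: mul(S(add(Z, SSZ)), add(add(SSSZ, Z), add(Z, Z)))
  step 3: add(add(add(SSSZ, Z), add(Z, Z)), mul(add(Z, SSZ), add(add(SSSZ, Z), add(Z, Z))))
  step 4: add(add(S(add(SSZ, Z)), add(Z, Z)), mul(add(Z, SSZ), add(add(SSSZ, Z), add(Z, Z))))
  step 5: add(S(add(add(SSZ, Z), add(Z, Z))), mul(add(Z, SSZ), add(add(SSSZ, Z), add(Z, Z))))
  step 6: S(add(add(add(SSZ, Z), add(Z, Z)), mul(add(Z, SSZ), add(add(SSSZ, Z), add(Z, Z)))))
  step 7: S(add(add(S(add(SZ, Z)), add(Z, Z)), mul(add(Z, SSZ), add(add(SSSZ, Z), add(Z, Z)))))
  step 8: S(add(S(add(add(SZ, Z), add(Z, Z))), mul(add(Z, SSZ), add(add(SSSZ, Z), add(Z, Z)))))
  step 9: S(S(add(add(add(SZ, Z), add(Z, Z)), mul(add(Z, SSZ), add(add(SSSZ, Z), add(Z, Z))))))
  step 10: S(S(add(add(S(add(Z, Z)), add(Z, Z)), mul(add(Z, SSZ), add(add(SSSZ, Z), add(Z, Z))))))
  step 11: S(S(add(S(add(add(Z, Z), add(Z, Z))), mul(add(Z, SSZ), add(add(SSSZ, Z), add(Z, Z))))))
  step 12: S(S(S(add(add(add(Z, Z), add(Z, Z)), mul(add(Z, SSZ), add(add(SSSZ, Z), add(Z, Z)))))))
  step 13: S(S(S(add(add(Z, add(Z, Z)), mul(add(Z, SSZ), add(add(SSSZ, Z), add(Z, Z)))))))
  step 14: S(S(S(add(add(Z, Z), mul(add(Z, SSZ), add(add(SSSZ, Z), add(Z, Z)))))))
  step 15: S(S(S(add(Z, mul(add(Z, SSZ), add(add(SSSZ, Z), add(Z, Z)))))))
  step 16: S(S(S(mul(add(Z, SSZ), add(add(SSSZ, Z), add(Z, Z))))))
  step 17: S(S(S(mul(SSZ, add(add(SSSZ, Z), add(Z, Z))))))
  step 18: S(S(S(add(add(add(SSSZ, Z), add(Z, Z)), mul(SZ, add(add(SSSZ, Z), add(Z, Z)))))))
  step 19: S(S(S(add(add(S(add(SSZ, Z)), add(Z, Z)), mul(SZ, add(add(SSSZ, Z), add(Z, Z)))))))
  step 20: S(S(S(add(S(add(add(SSZ, Z), add(Z, Z))), mul(SZ, add(add(SSSZ, Z), add(Z, Z)))))))
  step 21: S(S(S(S(add(add(add(SSZ, Z), add(Z, Z)), mul(SZ, add(add(SSSZ, Z), add(Z, Z))))))))
  step 22: S(S(S(S(add(add(S(add(SZ, Z)), add(Z, Z)), mul(SZ, add(add(SSSZ, Z), add(Z, Z))))))))
  step 23: S(S(S(S(add(S(add(add(SZ, Z), add(Z, Z))), mul(SZ, add(add(SSSZ, Z), add(Z, Z))))))))
  step 24: S(S(S(S(S(add(add(add(SZ, Z), add(Z, Z)), mul(SZ, add(add(SSSZ, Z), add(Z, Z)))))))))
  step 25: S(S(S(S(S(add(add(S(add(Z, Z)), add(Z, Z)), mul(SZ, add(add(SSSZ, Z), add(Z, Z)))))))))
  step 26: S(S(S(S(S(add(S(add(add(Z, Z), add(Z, Z))), mul(SZ, add(add(SSSZ, Z), add(Z, Z)))))))))
  step 27: S(S(S(S(S(S(add(add(add(Z, Z), add(Z, Z)), mul(SZ, add(add(SSSZ, Z), add(Z, Z))))))))))
  step 28: S(S(S(S(S(S(add(add(Z, add(Z, Z)), mul(SZ, add(add(SSSZ, Z), add(Z, Z))))))))))
  step 29: S(S(S(S(S(S(add(add(Z, Z), mul(SZ, add(add(SSSZ, Z), add(Z, Z))))))))))
  step 30: S(S(S(S(S(S(add(Z, mul(SZ, add(add(SSSZ, Z), add(Z, Z))))))))))
  step 31: S(S(S(S(S(S(mul(SZ, add(add(SSSZ, Z), add(Z, Z)))))))))
  step 32: S(S(S(S(S(S(add(add(add(SSSZ, Z), add(Z, Z)), mul(Z, add(add(SSSZ, Z), add(Z, Z))))))))))
  step 33: S(S(S(S(S(S(add(add(S(add(SSZ, Z)), add(Z, Z)), mul(Z, add(add(SSSZ, Z), add(Z, Z))))))))))
  step 34: S(S(S(S(S(S(add(S(add(add(SSZ, Z), add(Z, Z))), mul(Z, add(add(SSSZ, Z), add(Z, Z))))))))))
  step 35: S(S(S(S(S(S(S(add(add(add(SSZ, Z), add(Z, Z)), mul(Z, add(add(SSSZ, Z), add(Z, Z)))))))))))
  step 36: S(S(S(S(S(S(S(add(add(S(add(SZ, Z)), add(Z, Z)), mul(Z, add(add(SSSZ, Z), add(Z, Z)))))))))))
  step 37: S(S(S(S(S(S(S(add(S(add(add(SZ, Z), add(Z, Z))), mul(Z, add(add(SSSZ, Z), add(Z, Z)))))))))))
  step 38: S(S(S(S(S(S(S(S(add(add(add(SZ, Z), add(Z, Z)), mul(Z, add(add(SSSZ, Z), add(Z, Z))))))))))))
  step 39: S(S(S(S(S(S(S(S(add(add(S(add(Z, Z)), add(Z, Z)), mul(Z, add(add(SSSZ, Z), add(Z, Z))))))))))))
  step 40: S(S(S(S(S(S(S(S(add(S(add(add(Z, Z), add(Z, Z))), mul(Z, add(add(SSSZ, Z), add(Z, Z))))))))))))
  step 41: S(S(S(S(S(S(S(S(S(add(add(add(Z, Z), add(Z, Z)), mul(Z, add(add(SSSZ, Z), add(Z, Z)))))))))))))
  step 42: S(S(S(S(S(S(S(S(S(add(add(Z, add(Z, Z)), mul(Z, add(add(SSSZ, Z), add(Z, Z)))))))))))))
  step 43: S(S(S(S(S(S(S(S(S(add(add(Z, Z), mul(Z, add(add(SSSZ, Z), add(Z, Z)))))))))))))
  step 44: S(S(S(S(S(S(S(S(S(add(Z, mul(Z, add(add(SSSZ, Z), add(Z, Z)))))))))))))
  step 45: S(S(S(S(S(S(S(S(S(mul(Z, add(add(SSSZ, Z), add(Z, Z))))))))))))
  step 46: S^9(Z)

Answer: YES — reaches normal form S^9(Z) in 46 ≤ 47 steps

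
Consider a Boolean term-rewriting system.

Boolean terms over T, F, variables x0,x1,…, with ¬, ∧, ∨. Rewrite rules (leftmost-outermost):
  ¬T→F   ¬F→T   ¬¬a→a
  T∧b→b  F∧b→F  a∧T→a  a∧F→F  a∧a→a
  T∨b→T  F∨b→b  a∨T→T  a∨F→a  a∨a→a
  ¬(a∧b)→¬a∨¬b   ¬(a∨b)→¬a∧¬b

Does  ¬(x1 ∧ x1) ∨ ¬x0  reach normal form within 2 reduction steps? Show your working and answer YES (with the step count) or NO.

  start: ¬(x1 ∧ x1) ∨ ¬x0
  step 1: (¬x1 ∨ ¬x1) ∨ ¬x0
  step 2: ¬x1 ∨ ¬x0

Answer: YES — reaches normal form ¬x1 ∨ ¬x0 in 2 ≤ 2 steps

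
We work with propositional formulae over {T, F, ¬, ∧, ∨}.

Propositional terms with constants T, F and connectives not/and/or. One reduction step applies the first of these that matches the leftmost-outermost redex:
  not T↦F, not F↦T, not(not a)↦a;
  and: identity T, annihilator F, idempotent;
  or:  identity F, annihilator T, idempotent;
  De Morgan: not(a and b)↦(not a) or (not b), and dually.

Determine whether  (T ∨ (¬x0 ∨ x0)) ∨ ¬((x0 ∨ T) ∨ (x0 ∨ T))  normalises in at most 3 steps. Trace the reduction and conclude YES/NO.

Answer: YES — reaches normal form T in 2 ≤ 3 steps

Working:
  start: (T ∨ (¬x0 ∨ x0)) ∨ ¬((x0 ∨ T) ∨ (x0 ∨ T))
  step 1: T ∨ ¬((x0 ∨ T) ∨ (x0 ∨ T))
  step 2: T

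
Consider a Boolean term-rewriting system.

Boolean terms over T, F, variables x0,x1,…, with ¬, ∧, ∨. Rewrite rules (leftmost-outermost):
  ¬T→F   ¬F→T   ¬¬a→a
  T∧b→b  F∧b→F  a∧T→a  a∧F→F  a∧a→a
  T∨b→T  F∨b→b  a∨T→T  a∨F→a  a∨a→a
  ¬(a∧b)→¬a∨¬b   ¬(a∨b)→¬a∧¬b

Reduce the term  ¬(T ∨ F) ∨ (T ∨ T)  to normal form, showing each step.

  start: ¬(T ∨ F) ∨ (T ∨ T)
  step 1: (¬T ∧ ¬F) ∨ (T ∨ T)
  step 2: (F ∧ ¬F) ∨ (T ∨ T)
  step 3: F ∨ (T ∨ T)
  step 4: T ∨ T
  step 5: T

Answer: normal form = T  (in 5 steps)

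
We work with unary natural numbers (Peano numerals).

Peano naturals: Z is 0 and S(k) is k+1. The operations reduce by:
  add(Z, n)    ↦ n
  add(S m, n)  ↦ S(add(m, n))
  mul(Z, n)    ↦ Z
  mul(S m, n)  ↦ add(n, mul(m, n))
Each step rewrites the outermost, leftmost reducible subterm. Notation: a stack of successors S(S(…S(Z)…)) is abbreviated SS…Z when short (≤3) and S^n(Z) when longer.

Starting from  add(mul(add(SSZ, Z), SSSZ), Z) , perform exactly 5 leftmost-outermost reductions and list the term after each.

  start: add(mul(add(SSZ, Z), SSSZ), Z)
  step 1: add(mul(S(add(SZ, Z)), SSSZ), Z)
  step 2: add(add(SSSZ, mul(add(SZ, Z), SSSZ)), Z)
  step 3: add(S(add(SSZ, mul(add(SZ, Z), SSSZ))), Z)
  step 4: S(add(add(SSZ, mul(add(SZ, Z), SSSZ)), Z))
  step 5: S(add(S(add(SZ, mul(add(SZ, Z), SSSZ))), Z))

Answer: after 5 steps: S(add(S(add(SZ, mul(add(SZ, Z), SSSZ))), Z))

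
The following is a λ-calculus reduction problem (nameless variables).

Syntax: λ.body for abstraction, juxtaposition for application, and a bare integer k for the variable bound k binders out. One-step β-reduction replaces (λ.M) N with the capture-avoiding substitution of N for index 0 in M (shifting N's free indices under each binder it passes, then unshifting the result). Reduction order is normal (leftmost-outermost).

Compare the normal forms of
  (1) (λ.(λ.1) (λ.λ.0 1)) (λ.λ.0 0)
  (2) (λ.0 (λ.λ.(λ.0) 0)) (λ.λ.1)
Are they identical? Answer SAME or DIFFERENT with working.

Term A:
  start: (λ.(λ.1) (λ.λ.0 1)) (λ.λ.0 0)
  step 1: (λ.λ.λ.0 0) (λ.λ.0 1)
  step 2: λ.λ.0 0

Term B:
  start: (λ.0 (λ.λ.(λ.0) 0)) (λ.λ.1)
  step 1: (λ.λ.1) (λ.λ.(λ.0) 0)
  step 2: λ.λ.λ.(λ.0) 0
  step 3: λ.λ.λ.0

Answer: DIFFERENT — A ⇓ λ.λ.0 0, B ⇓ λ.λ.λ.0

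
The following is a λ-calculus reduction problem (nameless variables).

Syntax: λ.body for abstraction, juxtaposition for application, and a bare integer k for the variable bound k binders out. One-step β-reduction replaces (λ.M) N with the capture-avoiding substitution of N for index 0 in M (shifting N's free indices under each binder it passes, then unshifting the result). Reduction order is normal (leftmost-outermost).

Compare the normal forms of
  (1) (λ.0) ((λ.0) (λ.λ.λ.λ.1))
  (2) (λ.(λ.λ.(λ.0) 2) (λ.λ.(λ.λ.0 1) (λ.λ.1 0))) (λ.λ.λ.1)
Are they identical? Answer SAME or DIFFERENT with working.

Answer: SAME — A ⇓ λ.λ.λ.λ.1, B ⇓ λ.λ.λ.λ.1

Working:
Term A:
  start: (λ.0) ((λ.0) (λ.λ.λ.λ.1))
  step 1: (λ.0) (λ.λ.λ.λ.1)
  step 2: λ.λ.λ.λ.1

Term B:
  start: (λ.(λ.λ.(λ.0) 2) (λ.λ.(λ.λ.0 1) (λ.λ.1 0))) (λ.λ.λ.1)
  step 1: (λ.λ.(λ.0) (λ.λ.λ.1)) (λ.λ.(λ.λ.0 1) (λ.λ.1 0))
  step 2: λ.(λ.0) (λ.λ.λ.1)
  step 3: λ.λ.λ.λ.1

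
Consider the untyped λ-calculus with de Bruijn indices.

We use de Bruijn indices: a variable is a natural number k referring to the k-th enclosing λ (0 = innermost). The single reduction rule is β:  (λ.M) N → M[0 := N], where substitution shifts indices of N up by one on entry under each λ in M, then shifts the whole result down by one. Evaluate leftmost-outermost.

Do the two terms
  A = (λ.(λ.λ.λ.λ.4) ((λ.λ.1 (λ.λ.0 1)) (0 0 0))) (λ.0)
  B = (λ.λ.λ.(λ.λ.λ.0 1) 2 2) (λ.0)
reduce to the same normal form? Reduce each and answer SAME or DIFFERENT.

Term A:
  start: (λ.(λ.λ.λ.λ.4) ((λ.λ.1 (λ.λ.0 1)) (0 0 0))) (λ.0)
  [1] (λ.λ.λ.λ.λ.0) ((λ.λ.1 (λ.λ.0 1)) ((λ.0) (λ.0) (λ.0)))
  [2] λ.λ.λ.λ.0

Term B:
  start: (λ.λ.λ.(λ.λ.λ.0 1) 2 2) (λ.0)
  [1] λ.λ.(λ.λ.λ.0 1) (λ.0) (λ.0)
  [2] λ.λ.(λ.λ.0 1) (λ.0)
  [3] λ.λ.λ.0 (λ.0)

Answer: DIFFERENT — A ⇓ λ.λ.λ.λ.0, B ⇓ λ.λ.λ.0 (λ.0)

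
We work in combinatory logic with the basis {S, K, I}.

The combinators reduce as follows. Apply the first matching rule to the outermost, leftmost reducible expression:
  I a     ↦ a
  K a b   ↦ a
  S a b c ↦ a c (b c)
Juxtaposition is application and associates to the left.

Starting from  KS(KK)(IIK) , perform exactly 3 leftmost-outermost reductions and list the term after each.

Answer: after 3 steps: SK

Reduction:
  start: KS(KK)(IIK)
  →1  S(IIK)
  →2  S(IK)
  →3  SK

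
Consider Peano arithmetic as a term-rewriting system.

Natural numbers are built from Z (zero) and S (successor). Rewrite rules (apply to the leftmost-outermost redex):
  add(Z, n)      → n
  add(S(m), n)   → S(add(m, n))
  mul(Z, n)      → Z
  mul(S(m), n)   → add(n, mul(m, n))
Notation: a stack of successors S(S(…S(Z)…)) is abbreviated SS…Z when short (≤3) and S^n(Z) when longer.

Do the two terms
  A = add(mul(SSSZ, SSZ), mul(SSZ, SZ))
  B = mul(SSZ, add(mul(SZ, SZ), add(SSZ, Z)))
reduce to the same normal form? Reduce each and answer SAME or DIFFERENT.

Term A:
  start: add(mul(SSSZ, SSZ), mul(SSZ, SZ))
  [1] add(add(SSZ, mul(SSZ, SSZ)), mul(SSZ, SZ))
  [2] add(S(add(SZ, mul(SSZ, SSZ))), mul(SSZ, SZ))
  [3] S(add(add(SZ, mul(SSZ, SSZ)), mul(SSZ, SZ)))
  [4] S(add(S(add(Z, mul(SSZ, SSZ))), mul(SSZ, SZ)))
  [5] S(S(add(add(Z, mul(SSZ, SSZ)), mul(SSZ, SZ))))
  [6] S(S(add(mul(SSZ, SSZ), mul(SSZ, SZ))))
  [7] S(S(add(add(SSZ, mul(SZ, SSZ)), mul(SSZ, SZ))))
  [8] S(S(add(S(add(SZ, mul(SZ, SSZ))), mul(SSZ, SZ))))
  [9] S(S(S(add(add(SZ, mul(SZ, SSZ)), mul(SSZ, SZ)))))
  [10] S(S(S(add(S(add(Z, mul(SZ, SSZ))), mul(SSZ, SZ)))))
  [11] S(S(S(S(add(add(Z, mul(SZ, SSZ)), mul(SSZ, SZ))))))
  [12] S(S(S(S(add(mul(SZ, SSZ), mul(SSZ, SZ))))))
  [13] S(S(S(S(add(add(SSZ, mul(Z, SSZ)), mul(SSZ, SZ))))))
  [14] S(S(S(S(add(S(add(SZ, mul(Z, SSZ))), mul(SSZ, SZ))))))
  [15] S(S(S(S(S(add(add(SZ, mul(Z, SSZ)), mul(SSZ, SZ)))))))
  [16] S(S(S(S(S(add(S(add(Z, mul(Z, SSZ))), mul(SSZ, SZ)))))))
  [17] S(S(S(S(S(S(add(add(Z, mul(Z, SSZ)), mul(SSZ, SZ))))))))
  [18] S(S(S(S(S(S(add(mul(Z, SSZ), mul(SSZ, SZ))))))))
  [19] S(S(S(S(S(S(add(Z, mul(SSZ, SZ))))))))
  [20] S(S(S(S(S(S(mul(SSZ, SZ)))))))
  [21] S(S(S(S(S(S(add(SZ, mul(SZ, SZ))))))))
  [22] S(S(S(S(S(S(S(add(Z, mul(SZ, SZ)))))))))
  [23] S(S(S(S(S(S(S(mul(SZ, SZ))))))))
  [24] S(S(S(S(S(S(S(add(SZ, mul(Z, SZ)))))))))
  [25] S(S(S(S(S(S(S(S(add(Z, mul(Z, SZ))))))))))
  [26] S(S(S(S(S(S(S(S(mul(Z, SZ)))))))))
  [27] S^8(Z)

Term B:
  start: mul(SSZ, add(mul(SZ, SZ), add(SSZ, Z)))
  [1] add(add(mul(SZ, SZ), add(SSZ, Z)), mul(SZ, add(mul(SZ, SZ), add(SSZ, Z))))
  [2] add(add(add(SZ, mul(Z, SZ)), add(SSZ, Z)), mul(SZ, add(mul(SZ, SZ), add(SSZ, Z))))
  [3] add(add(S(add(Z, mul(Z, SZ))), add(SSZ, Z)), mul(SZ, add(mul(SZ, SZ), add(SSZ, Z))))
  [4] add(S(add(add(Z, mul(Z, SZ)), add(SSZ, Z))), mul(SZ, add(mul(SZ, SZ), add(SSZ, Z))))
  [5] S(add(add(add(Z, mul(Z, SZ)), add(SSZ, Z)), mul(SZ, add(mul(SZ, SZ), add(SSZ, Z)))))
  [6] S(add(add(mul(Z, SZ), add(SSZ, Z)), mul(SZ, add(mul(SZ, SZ), add(SSZ, Z)))))
  [7] S(add(add(Z, add(SSZ, Z)), mul(SZ, add(mul(SZ, SZ), add(SSZ, Z)))))
  [8] S(add(add(SSZ, Z), mul(SZ, add(mul(SZ, SZ), add(SSZ, Z)))))
  [9] S(add(S(add(SZ, Z)), mul(SZ, add(mul(SZ, SZ), add(SSZ, Z)))))
  [10] S(S(add(add(SZ, Z), mul(SZ, add(mul(SZ, SZ), add(SSZ, Z))))))
  [11] S(S(add(S(add(Z, Z)), mul(SZ, add(mul(SZ, SZ), add(SSZ, Z))))))
  [12] S(S(S(add(add(Z, Z), mul(SZ, add(mul(SZ, SZ), add(SSZ, Z)))))))
  [13] S(S(S(add(Z, mul(SZ, add(mul(SZ, SZ), add(SSZ, Z)))))))
  [14] S(S(S(mul(SZ, add(mul(SZ, SZ), add(SSZ, Z))))))
  [15] S(S(S(add(add(mul(SZ, SZ), add(SSZ, Z)), mul(Z, add(mul(SZ, SZ), add(SSZ, Z)))))))
  [16] S(S(S(add(add(add(SZ, mul(Z, SZ)), add(SSZ, Z)), mul(Z, add(mul(SZ, SZ), add(SSZ, Z)))))))
  [17] S(S(S(add(add(S(add(Z, mul(Z, SZ))), add(SSZ, Z)), mul(Z, add(mul(SZ, SZ), add(SSZ, Z)))))))
  [18] S(S(S(add(S(add(add(Z, mul(Z, SZ)), add(SSZ, Z))), mul(Z, add(mul(SZ, SZ), add(SSZ, Z)))))))
  [19] S(S(S(S(add(add(add(Z, mul(Z, SZ)), add(SSZ, Z)), mul(Z, add(mul(SZ, SZ), add(SSZ, Z))))))))
  [20] S(S(S(S(add(add(mul(Z, SZ), add(SSZ, Z)), mul(Z, add(mul(SZ, SZ), add(SSZ, Z))))))))
  [21] S(S(S(S(add(add(Z, add(SSZ, Z)), mul(Z, add(mul(SZ, SZ), add(SSZ, Z))))))))
  [22] S(S(S(S(add(add(SSZ, Z), mul(Z, add(mul(SZ, SZ), add(SSZ, Z))))))))
  [23] S(S(S(S(add(S(add(SZ, Z)), mul(Z, add(mul(SZ, SZ), add(SSZ, Z))))))))
  [24] S(S(S(S(S(add(add(SZ, Z), mul(Z, add(mul(SZ, SZ), add(SSZ, Z)))))))))
  [25] S(S(S(S(S(add(S(add(Z, Z)), mul(Z, add(mul(SZ, SZ), add(SSZ, Z)))))))))
  [26] S(S(S(S(S(S(add(add(Z, Z), mul(Z, add(mul(SZ, SZ), add(SSZ, Z))))))))))
  [27] S(S(S(S(S(S(add(Z, mul(Z, add(mul(SZ, SZ), add(SSZ, Z))))))))))
  [28] S(S(S(S(S(S(mul(Z, add(mul(SZ, SZ), add(SSZ, Z)))))))))
  [29] S^6(Z)

Answer: DIFFERENT — A ⇓ S^8(Z), B ⇓ S^6(Z)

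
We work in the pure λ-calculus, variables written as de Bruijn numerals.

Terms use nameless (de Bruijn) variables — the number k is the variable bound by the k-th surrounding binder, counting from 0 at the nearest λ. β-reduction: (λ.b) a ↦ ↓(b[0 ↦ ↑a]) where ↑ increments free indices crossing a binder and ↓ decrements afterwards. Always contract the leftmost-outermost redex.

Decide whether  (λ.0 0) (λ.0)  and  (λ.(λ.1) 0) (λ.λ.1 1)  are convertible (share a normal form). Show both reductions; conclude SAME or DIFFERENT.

Answer: DIFFERENT — A ⇓ λ.0, B ⇓ λ.λ.1 1

Reduction:
Term A:
  start: (λ.0 0) (λ.0)
  [1] (λ.0) (λ.0)
  [2] λ.0

Term B:
  start: (λ.(λ.1) 0) (λ.λ.1 1)
  [1] (λ.λ.λ.1 1) (λ.λ.1 1)
  [2] λ.λ.1 1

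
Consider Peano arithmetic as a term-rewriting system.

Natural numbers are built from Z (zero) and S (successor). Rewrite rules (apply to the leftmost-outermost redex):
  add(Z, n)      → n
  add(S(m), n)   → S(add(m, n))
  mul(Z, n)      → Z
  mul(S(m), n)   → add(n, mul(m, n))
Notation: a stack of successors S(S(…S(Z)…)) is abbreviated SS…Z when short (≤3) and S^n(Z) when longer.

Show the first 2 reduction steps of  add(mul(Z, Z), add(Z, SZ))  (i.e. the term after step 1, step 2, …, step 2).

Answer: after 2 steps: add(Z, SZ)

Derivation:
  start: add(mul(Z, Z), add(Z, SZ))
  step 1: add(Z, add(Z, SZ))
  step 2: add(Z, SZ)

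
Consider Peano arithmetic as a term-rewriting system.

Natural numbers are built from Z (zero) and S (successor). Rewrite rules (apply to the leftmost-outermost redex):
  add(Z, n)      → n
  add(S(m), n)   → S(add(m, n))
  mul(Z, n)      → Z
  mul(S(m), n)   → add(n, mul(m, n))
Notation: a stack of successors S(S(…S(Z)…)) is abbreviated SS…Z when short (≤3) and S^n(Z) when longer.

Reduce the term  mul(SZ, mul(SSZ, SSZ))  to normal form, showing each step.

  start: mul(SZ, mul(SSZ, SSZ))
  →1  add(mul(SSZ, SSZ), mul(Z, mul(SSZ, SSZ)))
  →2  add(add(SSZ, mul(SZ, SSZ)), mul(Z, mul(SSZ, SSZ)))
  →3  add(S(add(SZ, mul(SZ, SSZ))), mul(Z, mul(SSZ, SSZ)))
  →4  S(add(add(SZ, mul(SZ, SSZ)), mul(Z, mul(SSZ, SSZ))))
  →5  S(add(S(add(Z, mul(SZ, SSZ))), mul(Z, mul(SSZ, SSZ))))
  →6  S(S(add(add(Z, mul(SZ, SSZ)), mul(Z, mul(SSZ, SSZ)))))
  →7  S(S(add(mul(SZ, SSZ), mul(Z, mul(SSZ, SSZ)))))
  →8  S(S(add(add(SSZ, mul(Z, SSZ)), mul(Z, mul(SSZ, SSZ)))))
  →9  S(S(add(S(add(SZ, mul(Z, SSZ))), mul(Z, mul(SSZ, SSZ)))))
  →10  S(S(S(add(add(SZ, mul(Z, SSZ)), mul(Z, mul(SSZ, SSZ))))))
  →11  S(S(S(add(S(add(Z, mul(Z, SSZ))), mul(Z, mul(SSZ, SSZ))))))
  →12  S(S(S(S(add(add(Z, mul(Z, SSZ)), mul(Z, mul(SSZ, SSZ)))))))
  →13  S(S(S(S(add(mul(Z, SSZ), mul(Z, mul(SSZ, SSZ)))))))
  →14  S(S(S(S(add(Z, mul(Z, mul(SSZ, SSZ)))))))
  →15  S(S(S(S(mul(Z, mul(SSZ, SSZ))))))
  →16  S^4(Z)

Answer: normal form = S^4(Z)  (in 16 steps)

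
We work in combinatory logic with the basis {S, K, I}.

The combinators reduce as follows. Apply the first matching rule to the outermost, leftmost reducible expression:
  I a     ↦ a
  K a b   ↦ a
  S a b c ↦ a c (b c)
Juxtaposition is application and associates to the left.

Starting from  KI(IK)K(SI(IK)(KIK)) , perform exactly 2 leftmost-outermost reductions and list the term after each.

Answer: after 2 steps: K(SI(IK)(KIK))

Reduction:
  start: KI(IK)K(SI(IK)(KIK))
  [1] IK(SI(IK)(KIK))
  [2] K(SI(IK)(KIK))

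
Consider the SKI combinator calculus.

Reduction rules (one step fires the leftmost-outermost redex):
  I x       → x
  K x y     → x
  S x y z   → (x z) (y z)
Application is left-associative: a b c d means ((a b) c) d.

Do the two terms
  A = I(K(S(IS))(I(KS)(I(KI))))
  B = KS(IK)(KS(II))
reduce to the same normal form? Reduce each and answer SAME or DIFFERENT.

Term A:
  start: I(K(S(IS))(I(KS)(I(KI))))
  [1] K(S(IS))(I(KS)(I(KI)))
  [2] S(IS)
  [3] SS

Term B:
  start: KS(IK)(KS(II))
  [1] S(KS(II))
  [2] SS

Answer: SAME — A ⇓ SS, B ⇓ SS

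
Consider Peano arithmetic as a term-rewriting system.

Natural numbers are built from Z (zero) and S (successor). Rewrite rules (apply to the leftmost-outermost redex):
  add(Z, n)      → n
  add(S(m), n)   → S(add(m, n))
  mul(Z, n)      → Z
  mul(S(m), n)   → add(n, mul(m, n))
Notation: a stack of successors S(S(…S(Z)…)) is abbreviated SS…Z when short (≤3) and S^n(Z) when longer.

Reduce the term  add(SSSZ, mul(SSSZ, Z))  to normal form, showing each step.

  start: add(SSSZ, mul(SSSZ, Z))
  →1  S(add(SSZ, mul(SSSZ, Z)))
  →2  S(S(add(SZ, mul(SSSZ, Z))))
  →3  S(S(S(add(Z, mul(SSSZ, Z)))))
  →4  S(S(S(mul(SSSZ, Z))))
  →5  S(S(S(add(Z, mul(SSZ, Z)))))
  →6  S(S(S(mul(SSZ, Z))))
  →7  S(S(S(add(Z, mul(SZ, Z)))))
  →8  S(S(S(mul(SZ, Z))))
  →9  S(S(S(add(Z, mul(Z, Z)))))
  →10  S(S(S(mul(Z, Z))))
  →11  SSSZ

Answer: normal form = SSSZ  (in 11 steps)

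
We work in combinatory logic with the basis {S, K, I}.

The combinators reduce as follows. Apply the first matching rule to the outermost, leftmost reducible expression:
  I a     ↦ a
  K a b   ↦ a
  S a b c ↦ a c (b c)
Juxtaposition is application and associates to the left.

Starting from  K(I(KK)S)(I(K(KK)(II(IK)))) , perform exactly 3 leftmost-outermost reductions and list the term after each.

  start: K(I(KK)S)(I(K(KK)(II(IK))))
  step 1: I(KK)S
  step 2: KKS
  step 3: K

Answer: after 3 steps: K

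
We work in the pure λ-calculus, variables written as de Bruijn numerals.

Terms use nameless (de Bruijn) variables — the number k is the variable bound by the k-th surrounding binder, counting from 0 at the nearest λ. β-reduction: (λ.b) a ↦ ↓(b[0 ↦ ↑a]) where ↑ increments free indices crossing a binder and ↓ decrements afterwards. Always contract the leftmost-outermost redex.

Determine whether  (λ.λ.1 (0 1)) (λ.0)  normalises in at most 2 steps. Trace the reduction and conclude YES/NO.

  start: (λ.λ.1 (0 1)) (λ.0)
  step 1: λ.(λ.0) (0 (λ.0))
  step 2: λ.0 (λ.0)

Answer: YES — reaches normal form λ.0 (λ.0) in 2 ≤ 2 steps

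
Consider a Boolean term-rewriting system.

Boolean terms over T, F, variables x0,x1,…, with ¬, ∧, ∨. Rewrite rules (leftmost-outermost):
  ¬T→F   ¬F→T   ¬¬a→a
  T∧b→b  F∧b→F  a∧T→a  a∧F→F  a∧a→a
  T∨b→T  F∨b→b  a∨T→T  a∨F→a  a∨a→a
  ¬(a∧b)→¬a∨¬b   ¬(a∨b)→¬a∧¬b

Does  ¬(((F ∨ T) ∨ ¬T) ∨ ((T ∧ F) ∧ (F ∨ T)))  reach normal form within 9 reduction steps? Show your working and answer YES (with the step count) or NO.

Answer: YES — reaches normal form F in 8 ≤ 9 steps

Working:
  start: ¬(((F ∨ T) ∨ ¬T) ∨ ((T ∧ F) ∧ (F ∨ T)))
  →1  ¬((F ∨ T) ∨ ¬T) ∧ ¬((T ∧ F) ∧ (F ∨ T))
  →2  (¬(F ∨ T) ∧ ¬¬T) ∧ ¬((T ∧ F) ∧ (F ∨ T))
  →3  ((¬F ∧ ¬T) ∧ ¬¬T) ∧ ¬((T ∧ F) ∧ (F ∨ T))
  →4  ((T ∧ ¬T) ∧ ¬¬T) ∧ ¬((T ∧ F) ∧ (F ∨ T))
  →5  (¬T ∧ ¬¬T) ∧ ¬((T ∧ F) ∧ (F ∨ T))
  →6  (F ∧ ¬¬T) ∧ ¬((T ∧ F) ∧ (F ∨ T))
  →7  F ∧ ¬((T ∧ F) ∧ (F ∨ T))
  →8  F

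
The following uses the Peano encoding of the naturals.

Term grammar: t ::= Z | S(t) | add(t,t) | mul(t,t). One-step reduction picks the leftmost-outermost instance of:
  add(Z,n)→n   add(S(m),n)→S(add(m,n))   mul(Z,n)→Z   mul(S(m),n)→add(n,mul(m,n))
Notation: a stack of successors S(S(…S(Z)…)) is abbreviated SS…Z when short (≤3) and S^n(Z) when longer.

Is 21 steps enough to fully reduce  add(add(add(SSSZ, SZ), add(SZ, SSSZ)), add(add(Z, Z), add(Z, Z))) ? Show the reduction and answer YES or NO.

  start: add(add(add(SSSZ, SZ), add(SZ, SSSZ)), add(add(Z, Z), add(Z, Z)))
  [1] add(add(S(add(SSZ, SZ)), add(SZ, SSSZ)), add(add(Z, Z), add(Z, Z)))
  [2] add(S(add(add(SSZ, SZ), add(SZ, SSSZ))), add(add(Z, Z), add(Z, Z)))
  [3] S(add(add(add(SSZ, SZ), add(SZ, SSSZ)), add(add(Z, Z), add(Z, Z))))
  [4] S(add(add(S(add(SZ, SZ)), add(SZ, SSSZ)), add(add(Z, Z), add(Z, Z))))
  [5] S(add(S(add(add(SZ, SZ), add(SZ, SSSZ))), add(add(Z, Z), add(Z, Z))))
  [6] S(S(add(add(add(SZ, SZ), add(SZ, SSSZ)), add(add(Z, Z), add(Z, Z)))))
  [7] S(S(add(add(S(add(Z, SZ)), add(SZ, SSSZ)), add(add(Z, Z), add(Z, Z)))))
  [8] S(S(add(S(add(add(Z, SZ), add(SZ, SSSZ))), add(add(Z, Z), add(Z, Z)))))
  [9] S(S(S(add(add(add(Z, SZ), add(SZ, SSSZ)), add(add(Z, Z), add(Z, Z))))))
  [10] S(S(S(add(add(SZ, add(SZ, SSSZ)), add(add(Z, Z), add(Z, Z))))))
  [11] S(S(S(add(S(add(Z, add(SZ, SSSZ))), add(add(Z, Z), add(Z, Z))))))
  [12] S(S(S(S(add(add(Z, add(SZ, SSSZ)), add(add(Z, Z), add(Z, Z)))))))
  [13] S(S(S(S(add(add(SZ, SSSZ), add(add(Z, Z), add(Z, Z)))))))
  [14] S(S(S(S(add(S(add(Z, SSSZ)), add(add(Z, Z), add(Z, Z)))))))
  [15] S(S(S(S(S(add(add(Z, SSSZ), add(add(Z, Z), add(Z, Z))))))))
  [16] S(S(S(S(S(add(SSSZ, add(add(Z, Z), add(Z, Z))))))))
  [17] S(S(S(S(S(S(add(SSZ, add(add(Z, Z), add(Z, Z)))))))))
  [18] S(S(S(S(S(S(S(add(SZ, add(add(Z, Z), add(Z, Z))))))))))
  [19] S(S(S(S(S(S(S(S(add(Z, add(add(Z, Z), add(Z, Z)))))))))))
  [20] S(S(S(S(S(S(S(S(add(add(Z, Z), add(Z, Z))))))))))
  [21] S(S(S(S(S(S(S(S(add(Z, add(Z, Z))))))))))

Answer: NO — after 21 steps the term is S(S(S(S(S(S(S(S(add(Z, add(Z, Z)))))))))), not yet normal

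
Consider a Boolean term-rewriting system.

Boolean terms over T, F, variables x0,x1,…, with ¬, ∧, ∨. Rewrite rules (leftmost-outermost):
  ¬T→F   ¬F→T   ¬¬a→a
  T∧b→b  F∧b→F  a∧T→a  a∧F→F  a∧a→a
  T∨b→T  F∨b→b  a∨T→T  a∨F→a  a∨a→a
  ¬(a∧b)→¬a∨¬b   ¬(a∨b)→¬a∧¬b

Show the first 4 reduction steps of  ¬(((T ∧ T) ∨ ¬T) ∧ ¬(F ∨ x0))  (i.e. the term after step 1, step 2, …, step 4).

  start: ¬(((T ∧ T) ∨ ¬T) ∧ ¬(F ∨ x0))
  [1] ¬((T ∧ T) ∨ ¬T) ∨ ¬¬(F ∨ x0)
  [2] (¬(T ∧ T) ∧ ¬¬T) ∨ ¬¬(F ∨ x0)
  [3] ((¬T ∨ ¬T) ∧ ¬¬T) ∨ ¬¬(F ∨ x0)
  [4] (¬T ∧ ¬¬T) ∨ ¬¬(F ∨ x0)

Answer: after 4 steps: (¬T ∧ ¬¬T) ∨ ¬¬(F ∨ x0)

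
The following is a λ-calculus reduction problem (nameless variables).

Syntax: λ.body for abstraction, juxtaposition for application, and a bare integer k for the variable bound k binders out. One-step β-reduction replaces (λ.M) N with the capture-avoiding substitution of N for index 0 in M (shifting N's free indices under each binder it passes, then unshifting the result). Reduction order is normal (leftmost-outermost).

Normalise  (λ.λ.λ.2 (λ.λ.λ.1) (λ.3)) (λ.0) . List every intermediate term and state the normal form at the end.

  start: (λ.λ.λ.2 (λ.λ.λ.1) (λ.3)) (λ.0)
  →1  λ.λ.(λ.0) (λ.λ.λ.1) (λ.λ.0)
  →2  λ.λ.(λ.λ.λ.1) (λ.λ.0)
  →3  λ.λ.λ.λ.1

Answer: normal form = λ.λ.λ.λ.1  (in 3 steps)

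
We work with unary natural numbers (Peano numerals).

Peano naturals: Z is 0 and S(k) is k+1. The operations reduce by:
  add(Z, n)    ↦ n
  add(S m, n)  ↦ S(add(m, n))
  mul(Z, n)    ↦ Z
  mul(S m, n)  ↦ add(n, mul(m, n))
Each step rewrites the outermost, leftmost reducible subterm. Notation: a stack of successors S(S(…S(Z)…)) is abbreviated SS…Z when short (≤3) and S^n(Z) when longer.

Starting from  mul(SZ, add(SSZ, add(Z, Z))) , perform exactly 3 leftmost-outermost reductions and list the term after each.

  start: mul(SZ, add(SSZ, add(Z, Z)))
  step 1: add(add(SSZ, add(Z, Z)), mul(Z, add(SSZ, add(Z, Z))))
  step 2: add(S(add(SZ, add(Z, Z))), mul(Z, add(SSZ, add(Z, Z))))
  step 3: S(add(add(SZ, add(Z, Z)), mul(Z, add(SSZ, add(Z, Z)))))

Answer: after 3 steps: S(add(add(SZ, add(Z, Z)), mul(Z, add(SSZ, add(Z, Z)))))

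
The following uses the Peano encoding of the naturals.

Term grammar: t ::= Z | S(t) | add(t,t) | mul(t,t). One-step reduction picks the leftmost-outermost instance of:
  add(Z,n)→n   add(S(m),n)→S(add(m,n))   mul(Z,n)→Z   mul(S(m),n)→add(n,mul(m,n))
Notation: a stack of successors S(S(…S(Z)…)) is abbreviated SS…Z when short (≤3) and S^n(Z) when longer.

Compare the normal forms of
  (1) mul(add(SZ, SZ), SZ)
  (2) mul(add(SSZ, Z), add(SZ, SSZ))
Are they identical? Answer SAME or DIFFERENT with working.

Term A:
  start: mul(add(SZ, SZ), SZ)
  step 1: mul(S(add(Z, SZ)), SZ)
  step 2: add(SZ, mul(add(Z, SZ), SZ))
  step 3: S(add(Z, mul(add(Z, SZ), SZ)))
  step 4: S(mul(add(Z, SZ), SZ))
  step 5: S(mul(SZ, SZ))
  step 6: S(add(SZ, mul(Z, SZ)))
  step 7: S(S(add(Z, mul(Z, SZ))))
  step 8: S(S(mul(Z, SZ)))
  step 9: SSZ

Term B:
  start: mul(add(SSZ, Z), add(SZ, SSZ))
  step 1: mul(S(add(SZ, Z)), add(SZ, SSZ))
  step 2: add(add(SZ, SSZ), mul(add(SZ, Z), add(SZ, SSZ)))
  step 3: add(S(add(Z, SSZ)), mul(add(SZ, Z), add(SZ, SSZ)))
  step 4: S(add(add(Z, SSZ), mul(add(SZ, Z), add(SZ, SSZ))))
  step 5: S(add(SSZ, mul(add(SZ, Z), add(SZ, SSZ))))
  step 6: S(S(add(SZ, mul(add(SZ, Z), add(SZ, SSZ)))))
  step 7: S(S(S(add(Z, mul(add(SZ, Z), add(SZ, SSZ))))))
  step 8: S(S(S(mul(add(SZ, Z), add(SZ, SSZ)))))
  step 9: S(S(S(mul(S(add(Z, Z)), add(SZ, SSZ)))))
  step 10: S(S(S(add(add(SZ, SSZ), mul(add(Z, Z), add(SZ, SSZ))))))
  step 11: S(S(S(add(S(add(Z, SSZ)), mul(add(Z, Z), add(SZ, SSZ))))))
  step 12: S(S(S(S(add(add(Z, SSZ), mul(add(Z, Z), add(SZ, SSZ)))))))
  step 13: S(S(S(S(add(SSZ, mul(add(Z, Z), add(SZ, SSZ)))))))
  step 14: S(S(S(S(S(add(SZ, mul(add(Z, Z), add(SZ, SSZ))))))))
  step 15: S(S(S(S(S(S(add(Z, mul(add(Z, Z), add(SZ, SSZ)))))))))
  step 16: S(S(S(S(S(S(mul(add(Z, Z), add(SZ, SSZ))))))))
  step 17: S(S(S(S(S(S(mul(Z, add(SZ, SSZ))))))))
  step 18: S^6(Z)

Answer: DIFFERENT — A ⇓ SSZ, B ⇓ S^6(Z)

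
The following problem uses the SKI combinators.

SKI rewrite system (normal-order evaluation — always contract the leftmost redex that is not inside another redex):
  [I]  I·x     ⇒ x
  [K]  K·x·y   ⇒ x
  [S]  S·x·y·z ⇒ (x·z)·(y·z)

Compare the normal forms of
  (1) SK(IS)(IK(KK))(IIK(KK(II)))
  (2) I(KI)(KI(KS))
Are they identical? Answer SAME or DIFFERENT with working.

Term A:
  start: SK(IS)(IK(KK))(IIK(KK(II)))
  →1  K(IK(KK))(IS(IK(KK)))(IIK(KK(II)))
  →2  IK(KK)(IIK(KK(II)))
  →3  K(KK)(IIK(KK(II)))
  →4  KK

Term B:
  start: I(KI)(KI(KS))
  →1  KI(KI(KS))
  →2  I

Answer: DIFFERENT — A ⇓ KK, B ⇓ I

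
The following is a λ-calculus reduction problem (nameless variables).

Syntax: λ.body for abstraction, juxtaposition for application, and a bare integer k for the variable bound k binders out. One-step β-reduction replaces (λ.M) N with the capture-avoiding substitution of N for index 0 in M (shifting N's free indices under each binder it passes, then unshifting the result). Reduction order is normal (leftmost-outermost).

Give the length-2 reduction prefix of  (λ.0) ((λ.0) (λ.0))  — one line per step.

  start: (λ.0) ((λ.0) (λ.0))
  →1  (λ.0) (λ.0)
  →2  λ.0

Answer: after 2 steps: λ.0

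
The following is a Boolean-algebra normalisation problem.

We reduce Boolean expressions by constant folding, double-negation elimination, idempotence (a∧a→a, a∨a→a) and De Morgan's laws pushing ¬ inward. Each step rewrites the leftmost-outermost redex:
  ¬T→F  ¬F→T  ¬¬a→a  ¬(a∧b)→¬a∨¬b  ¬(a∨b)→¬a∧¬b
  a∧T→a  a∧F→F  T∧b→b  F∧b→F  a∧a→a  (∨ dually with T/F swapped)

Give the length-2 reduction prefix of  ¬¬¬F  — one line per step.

Answer: after 2 steps: T

Reduction:
  start: ¬¬¬F
  [1] ¬F
  [2] T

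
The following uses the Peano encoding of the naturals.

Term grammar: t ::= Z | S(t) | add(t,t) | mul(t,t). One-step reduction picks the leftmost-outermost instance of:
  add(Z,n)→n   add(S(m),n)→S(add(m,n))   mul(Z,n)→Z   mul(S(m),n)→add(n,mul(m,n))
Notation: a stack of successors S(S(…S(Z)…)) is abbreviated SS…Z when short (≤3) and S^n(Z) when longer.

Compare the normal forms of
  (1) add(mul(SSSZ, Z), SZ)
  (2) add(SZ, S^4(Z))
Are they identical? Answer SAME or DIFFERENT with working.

Term A:
  start: add(mul(SSSZ, Z), SZ)
  [1] add(add(Z, mul(SSZ, Z)), SZ)
  [2] add(mul(SSZ, Z), SZ)
  [3] add(add(Z, mul(SZ, Z)), SZ)
  [4] add(mul(SZ, Z), SZ)
  [5] add(add(Z, mul(Z, Z)), SZ)
  [6] add(mul(Z, Z), SZ)
  [7] add(Z, SZ)
  [8] SZ

Term B:
  start: add(SZ, S^4(Z))
  [1] S(add(Z, S^4(Z)))
  [2] S^5(Z)

Answer: DIFFERENT — A ⇓ SZ, B ⇓ S^5(Z)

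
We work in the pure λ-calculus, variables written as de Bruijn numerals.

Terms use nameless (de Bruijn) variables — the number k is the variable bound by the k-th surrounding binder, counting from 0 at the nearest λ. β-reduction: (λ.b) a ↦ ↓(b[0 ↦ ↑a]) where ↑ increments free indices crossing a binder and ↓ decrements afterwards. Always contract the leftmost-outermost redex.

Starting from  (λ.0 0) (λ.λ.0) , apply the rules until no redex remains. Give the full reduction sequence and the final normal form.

  start: (λ.0 0) (λ.λ.0)
  [1] (λ.λ.0) (λ.λ.0)
  [2] λ.0

Answer: normal form = λ.0  (in 2 steps)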